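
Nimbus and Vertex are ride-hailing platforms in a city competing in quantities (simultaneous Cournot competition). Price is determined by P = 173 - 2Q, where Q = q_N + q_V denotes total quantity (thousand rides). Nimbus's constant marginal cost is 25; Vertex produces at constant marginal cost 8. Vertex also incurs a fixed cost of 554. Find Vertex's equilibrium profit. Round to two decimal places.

1286.22

Nimbus's profit: π_N = (173 - 2Q)q_N - (25q_N). Setting ∂π_N/∂q_N = 0: 148 - 4q_N - 2(q_V) = 0.
Vertex's profit: π_V = (173 - 2Q)q_V - (8q_V). Setting ∂π_V/∂q_V = 0: 165 - 4q_V - 2(q_N) = 0.
So q_N = (148 - 2q_V)/4 and q_V = (165 - 2q_N)/4.
Solving the pair: q_N = 131/6, q_V = 91/3.
Price P = 173 - 2·(313/6) = 206/3.
Vertex's profit: (206/3 - 8)·(91/3) - 554 = 1286.2222.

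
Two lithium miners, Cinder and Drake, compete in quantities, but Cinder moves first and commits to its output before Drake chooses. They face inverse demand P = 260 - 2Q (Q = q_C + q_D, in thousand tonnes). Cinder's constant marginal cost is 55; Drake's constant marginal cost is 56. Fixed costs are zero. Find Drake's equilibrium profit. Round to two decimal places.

1275.13

Solve by backward induction. Given q_C, the follower Drake maximises π_D = (260 - 2q_C - 2q_D)q_D - 56q_D.
∂π_D/∂q_D = 204 - 2q_C - 4q_D = 0 gives the reaction function q_D = (204 - 2q_C)/4.
The leader anticipates this reaction. Substituting into P = 260 - 2Q gives P = 158 - q_C, so π_C = (158 - q_C)q_C - 55q_C.
The leader's first-order condition 103 - 2q_C = 0 yields q_C = 103/2.
Then q_D = (204 - 2·(103/2))/4 = 101/4.
Price P = 260 - 2·(307/4) = 213/2.
Drake's profit: (213/2 - 56)·(101/4) = 1275.1250.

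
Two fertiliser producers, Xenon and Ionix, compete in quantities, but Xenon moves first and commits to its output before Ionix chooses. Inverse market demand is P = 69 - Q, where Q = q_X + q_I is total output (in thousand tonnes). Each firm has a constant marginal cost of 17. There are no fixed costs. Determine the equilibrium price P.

30

The follower Ionix best-responds to any q_X: π_I = (69 - Q)q_I - 17q_I.
Setting the follower's marginal profit to zero, 52 - q_X - 2q_I = 0, i.e. q_I = (52 - q_X)/2.
Xenon substitutes q_I(q_X) into its own profit: π_X = q_X(69 - q_X - (52 - q_X)/2) - 17q_X = (43 - (1/2)q_X)q_X - 17q_X.
Leader FOC: 26 - q_X = 0, so q_X = 26.
Then q_I = (52 - 26)/2 = 13.
Total output Q = 39, so price P = 69 - 39 = 30.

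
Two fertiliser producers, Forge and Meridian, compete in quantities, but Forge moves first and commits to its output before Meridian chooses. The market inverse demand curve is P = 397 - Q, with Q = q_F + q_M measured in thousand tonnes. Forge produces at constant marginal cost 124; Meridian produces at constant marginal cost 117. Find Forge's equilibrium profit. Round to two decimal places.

The follower Meridian best-responds to any q_F: π_M = (397 - Q)q_M - 117q_M.
∂π_M/∂q_M = 280 - q_F - 2q_M = 0 gives the reaction function q_M = (280 - q_F)/2.
Forge substitutes q_M(q_F) into its own profit: π_F = q_F(397 - q_F - (280 - q_F)/2) - 124q_F = (257 - (1/2)q_F)q_F - 124q_F.
Maximising: ∂π_F/∂q_F = 133 - q_F = 0, giving q_F = 133.
Then q_M = (280 - 133)/2 = 147/2.
Price P = 397 - 413/2 = 381/2.
Forge's profit: (381/2 - 124)·133 = 8844.5000.

8844.50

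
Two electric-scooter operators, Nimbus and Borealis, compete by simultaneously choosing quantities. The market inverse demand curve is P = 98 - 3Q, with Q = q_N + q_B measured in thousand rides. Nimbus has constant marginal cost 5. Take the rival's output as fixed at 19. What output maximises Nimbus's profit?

6

With the rival's output fixed at 19, Nimbus's profit is π_N = (98 - 3·19 - 3q_N)q_N - (5q_N) = (41 - 3q_N)q_N - (5q_N).
∂π_N/∂q_N = 36 - 6q_N = 0, so q_N = 6.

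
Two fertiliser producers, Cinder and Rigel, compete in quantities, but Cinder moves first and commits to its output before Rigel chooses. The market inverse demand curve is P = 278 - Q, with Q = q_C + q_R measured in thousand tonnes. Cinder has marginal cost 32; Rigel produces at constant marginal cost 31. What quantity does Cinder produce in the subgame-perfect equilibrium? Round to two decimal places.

Solve by backward induction. Given q_C, the follower Rigel maximises π_R = (278 - q_C - q_R)q_R - 31q_R.
∂π_R/∂q_R = 247 - q_C - 2q_R = 0 gives the reaction function q_R = (247 - q_C)/2.
Cinder substitutes q_R(q_C) into its own profit: π_C = q_C(278 - q_C - (247 - q_C)/2) - 32q_C = (309/2 - (1/2)q_C)q_C - 32q_C.
The leader's first-order condition 245/2 - q_C = 0 yields q_C = 245/2.
Then q_R = (247 - 245/2)/2 = 249/4.

122.50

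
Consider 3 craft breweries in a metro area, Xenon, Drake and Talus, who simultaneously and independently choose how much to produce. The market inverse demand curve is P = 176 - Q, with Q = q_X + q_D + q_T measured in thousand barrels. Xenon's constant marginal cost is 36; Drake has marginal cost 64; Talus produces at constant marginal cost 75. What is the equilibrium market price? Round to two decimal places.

87.75

Xenon's profit: π_X = (176 - Q)q_X - (36q_X). Setting ∂π_X/∂q_X = 0: 140 - 2q_X - (q_D + q_T) = 0.
Drake's profit: π_D = (176 - Q)q_D - (64q_D). Setting ∂π_D/∂q_D = 0: 112 - 2q_D - (q_X + q_T) = 0.
Talus's first-order condition: 101 - 2q_T - (q_X + q_D) = 0.
Adding the 3 first-order conditions: 353 − 4Q = 0, so Q = 353/4.
Back-substituting: q_X = (140 − 353/4) = 207/4, q_D = (112 − 353/4) = 95/4, q_T = (101 − 353/4) = 51/4.
Total output Q = 353/4, so price P = 176 - 353/4 = 351/4.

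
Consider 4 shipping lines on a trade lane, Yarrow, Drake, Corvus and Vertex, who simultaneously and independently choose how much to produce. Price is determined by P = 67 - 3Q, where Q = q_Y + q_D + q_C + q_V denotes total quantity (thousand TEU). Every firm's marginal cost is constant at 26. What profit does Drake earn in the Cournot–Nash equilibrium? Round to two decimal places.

A representative firm's profit is π_i = q_i(67 - 3Q) - 26q_i.
First-order condition (treating rivals' output as given): 41 - 6q_i - 3·Σ_{j≠i} q_j = 0.
With identical firms every q_j equals q_i, so Σ_{j≠i} q_j = 3q_i and 41 = 15q_i, giving q_i = 41/15.
Price P = 67 - 3·(164/15) = 171/5.
Drake's profit: (171/5 - 26)·(41/15) = 1681/75.

22.41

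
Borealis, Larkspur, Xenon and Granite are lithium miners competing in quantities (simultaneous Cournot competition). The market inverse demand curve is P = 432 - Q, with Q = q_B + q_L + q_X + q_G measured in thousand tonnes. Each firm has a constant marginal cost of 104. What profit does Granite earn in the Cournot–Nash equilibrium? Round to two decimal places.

4303.36

A representative firm's profit is π_i = q_i(432 - Q) - 104q_i.
First-order condition (treating rivals' output as given): 328 - 2q_i - Σ_{j≠i} q_j = 0.
With identical firms every q_j equals q_i, so Σ_{j≠i} q_j = 3q_i and 328 = 5q_i, giving q_i = 328/5.
Price P = 432 - 1312/5 = 848/5.
Granite's profit: (848/5 - 104)·(328/5) = 4303.3600.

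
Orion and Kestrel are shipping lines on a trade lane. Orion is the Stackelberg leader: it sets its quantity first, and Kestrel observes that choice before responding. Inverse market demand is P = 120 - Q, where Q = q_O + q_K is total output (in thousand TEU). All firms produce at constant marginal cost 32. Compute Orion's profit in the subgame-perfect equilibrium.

968

Solve by backward induction. Given q_O, the follower Kestrel maximises π_K = (120 - q_O - q_K)q_K - 32q_K.
∂π_K/∂q_K = 88 - q_O - 2q_K = 0 gives the reaction function q_K = (88 - q_O)/2.
Orion substitutes q_K(q_O) into its own profit: π_O = q_O(120 - q_O - (88 - q_O)/2) - 32q_O = (76 - (1/2)q_O)q_O - 32q_O.
The leader's first-order condition 44 - q_O = 0 yields q_O = 44.
Then q_K = (88 - 44)/2 = 22.
Price P = 120 - 66 = 54.
Orion's profit: (54 - 32)·44 = 968.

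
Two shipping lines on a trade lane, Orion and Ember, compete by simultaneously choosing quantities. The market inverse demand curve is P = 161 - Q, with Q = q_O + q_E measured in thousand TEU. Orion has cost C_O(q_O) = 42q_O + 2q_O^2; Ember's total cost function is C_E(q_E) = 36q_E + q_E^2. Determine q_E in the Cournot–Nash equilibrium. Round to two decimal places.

27.43

Orion's profit: π_O = (161 - Q)q_O - (42q_O + 2q_O²). Setting ∂π_O/∂q_O = 0: 119 - 6q_O - (q_E) = 0.
Ember's profit: π_E = (161 - Q)q_E - (36q_E + q_E²). Setting ∂π_E/∂q_E = 0: 125 - 4q_E - (q_O) = 0.
So q_O = (119 - q_E)/6 and q_E = (125 - q_O)/4.
Substituting one into the other gives q_O = 351/23 and q_E = 631/23.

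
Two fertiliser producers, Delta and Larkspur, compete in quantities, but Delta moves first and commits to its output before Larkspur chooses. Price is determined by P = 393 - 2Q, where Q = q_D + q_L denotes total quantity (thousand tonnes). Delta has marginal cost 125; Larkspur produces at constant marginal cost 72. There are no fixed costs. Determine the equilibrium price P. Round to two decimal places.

Solve by backward induction. Given q_D, the follower Larkspur maximises π_L = (393 - 2q_D - 2q_L)q_L - 72q_L.
∂π_L/∂q_L = 321 - 2q_D - 4q_L = 0 gives the reaction function q_L = (321 - 2q_D)/4.
Delta substitutes q_L(q_D) into its own profit: π_D = q_D(393 - 2q_D - (321 - 2q_D)/2) - 125q_D = (465/2 - q_D)q_D - 125q_D.
Leader FOC: 215/2 - 2q_D = 0, so q_D = 215/4.
Then q_L = (321 - 2·(215/4))/4 = 427/8.
Total output Q = 857/8, so price P = 393 - 2·(857/8) = 715/4.

178.75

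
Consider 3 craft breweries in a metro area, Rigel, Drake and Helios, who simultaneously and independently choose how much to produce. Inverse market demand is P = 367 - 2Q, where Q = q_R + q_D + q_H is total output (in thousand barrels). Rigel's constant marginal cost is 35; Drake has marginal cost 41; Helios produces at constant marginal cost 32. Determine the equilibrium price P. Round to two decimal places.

118.75

Rigel's profit: π_R = (367 - 2Q)q_R - (35q_R). Setting ∂π_R/∂q_R = 0: 332 - 4q_R - 2(q_D + q_H) = 0.
Drake's first-order condition: 326 - 4q_D - 2(q_R + q_H) = 0.
Helios's first-order condition: 335 - 4q_H - 2(q_R + q_D) = 0.
Adding the 3 first-order conditions: 993 − 8Q = 0, so Q = 993/8.
Back-substituting: q_R = (332 − 993/4)/2 = 335/8, q_D = (326 − 993/4)/2 = 311/8, q_H = (335 − 993/4)/2 = 347/8.
Total output Q = 993/8, so price P = 367 - 2·(993/8) = 475/4.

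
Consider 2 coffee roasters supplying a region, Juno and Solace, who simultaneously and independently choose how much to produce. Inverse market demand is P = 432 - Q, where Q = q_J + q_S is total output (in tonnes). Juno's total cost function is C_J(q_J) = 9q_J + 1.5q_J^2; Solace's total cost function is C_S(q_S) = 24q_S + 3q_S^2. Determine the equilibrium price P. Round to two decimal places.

Juno's profit: π_J = (432 - Q)q_J - (9q_J + (3/2)q_J²). Setting ∂π_J/∂q_J = 0: 423 - 5q_J - (q_S) = 0.
Solace's profit: π_S = (432 - Q)q_S - (24q_S + 3q_S²). Setting ∂π_S/∂q_S = 0: 408 - 8q_S - (q_J) = 0.
Rearranging gives the reaction functions q_J = (423 - q_S)/5 and q_S = (408 - q_J)/8.
Substituting one into the other gives q_J = 992/13 and q_S = 539/13.
Total output Q = 1531/13, so price P = 432 - 1531/13 = 314.2308.

314.23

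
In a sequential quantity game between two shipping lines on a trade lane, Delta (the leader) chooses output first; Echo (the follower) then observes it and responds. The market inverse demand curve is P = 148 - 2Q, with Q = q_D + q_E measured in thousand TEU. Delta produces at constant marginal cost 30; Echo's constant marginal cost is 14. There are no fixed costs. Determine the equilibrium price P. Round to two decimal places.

55.50

The follower Echo best-responds to any q_D: π_E = (148 - 2Q)q_E - 14q_E.
∂π_E/∂q_E = 134 - 2q_D - 4q_E = 0 gives the reaction function q_E = (134 - 2q_D)/4.
Delta substitutes q_E(q_D) into its own profit: π_D = q_D(148 - 2q_D - (134 - 2q_D)/2) - 30q_D = (81 - q_D)q_D - 30q_D.
Maximising: ∂π_D/∂q_D = 51 - 2q_D = 0, giving q_D = 51/2.
Then q_E = (134 - 2·(51/2))/4 = 83/4.
Total output Q = 185/4, so price P = 148 - 2·(185/4) = 111/2.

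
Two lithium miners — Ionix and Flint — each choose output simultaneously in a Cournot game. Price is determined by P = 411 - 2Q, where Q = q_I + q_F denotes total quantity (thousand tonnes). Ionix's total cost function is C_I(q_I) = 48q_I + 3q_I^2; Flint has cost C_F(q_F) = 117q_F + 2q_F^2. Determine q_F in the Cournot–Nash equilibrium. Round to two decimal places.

29.13

Ionix's profit: π_I = (411 - 2Q)q_I - (48q_I + 3q_I²). Setting ∂π_I/∂q_I = 0: 363 - 10q_I - 2(q_F) = 0.
Flint's first-order condition: 294 - 8q_F - 2(q_I) = 0.
So q_I = (363 - 2q_F)/10 and q_F = (294 - 2q_I)/8.
Substituting one into the other gives q_I = 579/19 and q_F = 1107/38.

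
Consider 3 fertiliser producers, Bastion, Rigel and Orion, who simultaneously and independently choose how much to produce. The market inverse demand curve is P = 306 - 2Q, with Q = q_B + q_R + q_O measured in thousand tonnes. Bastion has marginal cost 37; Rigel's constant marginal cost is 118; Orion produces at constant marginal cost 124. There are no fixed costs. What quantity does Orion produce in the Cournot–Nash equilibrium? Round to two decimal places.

11.13

Bastion's profit: π_B = (306 - 2Q)q_B - (37q_B). Setting ∂π_B/∂q_B = 0: 269 - 4q_B - 2(q_R + q_O) = 0.
Rigel's first-order condition: 188 - 4q_R - 2(q_B + q_O) = 0.
Orion's first-order condition: 182 - 4q_O - 2(q_B + q_R) = 0.
Summing all 3 equations gives 639 − 8Q = 0, hence Q = 639/8.
Back-substituting: q_B = (269 − 639/4)/2 = 437/8, q_R = (188 − 639/4)/2 = 113/8, q_O = (182 − 639/4)/2 = 89/8.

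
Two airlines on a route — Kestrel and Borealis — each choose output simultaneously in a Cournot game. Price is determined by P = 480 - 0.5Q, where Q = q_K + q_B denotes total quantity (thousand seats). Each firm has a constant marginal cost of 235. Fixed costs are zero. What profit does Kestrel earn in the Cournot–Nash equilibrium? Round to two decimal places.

13338.89

A representative firm's profit is π_i = q_i(480 - 0.5Q) - 235q_i.
First-order condition (treating rivals' output as given): 245 - q_i - (1/2)q_j = 0.
By symmetry each firm produces the same amount; substituting q_j = q_i yields q_i = 245/(3/2) = 490/3.
Price P = 480 - (1/2)·(980/3) = 950/3.
Kestrel's profit: (950/3 - 235)·(490/3) = 13338.8889.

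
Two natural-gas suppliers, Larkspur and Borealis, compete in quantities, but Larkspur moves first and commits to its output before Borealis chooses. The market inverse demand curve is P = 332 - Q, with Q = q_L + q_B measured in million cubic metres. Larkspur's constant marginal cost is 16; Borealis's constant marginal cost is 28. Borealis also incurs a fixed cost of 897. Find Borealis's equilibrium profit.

4003

The follower Borealis best-responds to any q_L: π_B = (332 - Q)q_B - 28q_B.
∂π_B/∂q_B = 304 - q_L - 2q_B = 0 gives the reaction function q_B = (304 - q_L)/2.
Larkspur substitutes q_B(q_L) into its own profit: π_L = q_L(332 - q_L - (304 - q_L)/2) - 16q_L = (180 - (1/2)q_L)q_L - 16q_L.
Maximising: ∂π_L/∂q_L = 164 - q_L = 0, giving q_L = 164.
Then q_B = (304 - 164)/2 = 70.
Price P = 332 - 234 = 98.
Borealis's profit: (98 - 28)·70 - 897 = 4003.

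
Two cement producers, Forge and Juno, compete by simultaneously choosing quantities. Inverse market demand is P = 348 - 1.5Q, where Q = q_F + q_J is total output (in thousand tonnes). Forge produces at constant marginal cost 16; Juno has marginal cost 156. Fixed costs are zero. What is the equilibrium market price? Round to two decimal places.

173.33

Forge's profit: π_F = (348 - 1.5Q)q_F - (16q_F). Setting ∂π_F/∂q_F = 0: 332 - 3q_F - (3/2)(q_J) = 0.
Juno's profit: π_J = (348 - 1.5Q)q_J - (156q_J). Setting ∂π_J/∂q_J = 0: 192 - 3q_J - (3/2)(q_F) = 0.
Best responses: q_F = (332 - (3/2)q_J)/3, q_J = (192 - (3/2)q_F)/3.
Solving the pair: q_F = 944/9, q_J = 104/9.
Total output Q = 1048/9, so price P = 348 - (3/2)·(1048/9) = 520/3.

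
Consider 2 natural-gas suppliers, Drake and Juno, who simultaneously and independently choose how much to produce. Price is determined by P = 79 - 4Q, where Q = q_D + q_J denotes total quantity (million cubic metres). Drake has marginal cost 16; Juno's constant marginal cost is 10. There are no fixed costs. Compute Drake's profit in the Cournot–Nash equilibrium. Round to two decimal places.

Drake's profit: π_D = (79 - 4Q)q_D - (16q_D). Setting ∂π_D/∂q_D = 0: 63 - 8q_D - 4(q_J) = 0.
Juno's profit: π_J = (79 - 4Q)q_J - (10q_J). Setting ∂π_J/∂q_J = 0: 69 - 8q_J - 4(q_D) = 0.
Best responses: q_D = (63 - 4q_J)/8, q_J = (69 - 4q_D)/8.
Substituting one into the other gives q_D = 19/4 and q_J = 25/4.
Price P = 79 - 4·11 = 35.
Drake's profit: (35 - 16)·(19/4) = 361/4.

90.25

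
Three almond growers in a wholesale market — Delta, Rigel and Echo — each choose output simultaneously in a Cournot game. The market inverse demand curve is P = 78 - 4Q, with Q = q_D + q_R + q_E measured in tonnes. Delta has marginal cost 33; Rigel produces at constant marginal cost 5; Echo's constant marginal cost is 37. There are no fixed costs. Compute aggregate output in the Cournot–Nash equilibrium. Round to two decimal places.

Delta's profit: π_D = (78 - 4Q)q_D - (33q_D). Setting ∂π_D/∂q_D = 0: 45 - 8q_D - 4(q_R + q_E) = 0.
Rigel's first-order condition: 73 - 8q_R - 4(q_D + q_E) = 0.
Echo's first-order condition: 41 - 8q_E - 4(q_D + q_R) = 0.
Adding the 3 conditions: 159 − 8Q − 8Q = 0, i.e. Q = 159/16.
Back-substituting: q_D = (45 − 159/4)/4 = 21/16, q_R = (73 − 159/4)/4 = 133/16, q_E = (41 − 159/4)/4 = 5/16.
Total output Q = 21/16 + 133/16 + 5/16 = 159/16.

9.94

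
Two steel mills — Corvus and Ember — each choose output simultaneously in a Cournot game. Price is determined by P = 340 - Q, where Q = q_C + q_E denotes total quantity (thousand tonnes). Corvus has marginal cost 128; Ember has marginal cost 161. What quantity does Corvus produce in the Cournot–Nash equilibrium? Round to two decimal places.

81.67

Corvus's profit: π_C = (340 - Q)q_C - (128q_C). Setting ∂π_C/∂q_C = 0: 212 - 2q_C - (q_E) = 0.
Ember's first-order condition: 179 - 2q_E - (q_C) = 0.
So q_C = (212 - q_E)/2 and q_E = (179 - q_C)/2.
Solving the pair: q_C = 245/3, q_E = 146/3.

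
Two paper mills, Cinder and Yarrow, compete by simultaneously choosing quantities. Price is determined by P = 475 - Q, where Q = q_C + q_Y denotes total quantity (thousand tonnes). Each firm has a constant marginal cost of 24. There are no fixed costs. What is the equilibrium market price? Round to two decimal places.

174.33

A representative firm's profit is π_i = q_i(475 - Q) - 24q_i.
First-order condition (treating rivals' output as given): 451 - 2q_i - q_j = 0.
With identical firms every q_j equals q_i, so q_j = q_i and 451 = 3q_i, giving q_i = 451/3.
Total output Q = 902/3, so price P = 475 - 902/3 = 523/3.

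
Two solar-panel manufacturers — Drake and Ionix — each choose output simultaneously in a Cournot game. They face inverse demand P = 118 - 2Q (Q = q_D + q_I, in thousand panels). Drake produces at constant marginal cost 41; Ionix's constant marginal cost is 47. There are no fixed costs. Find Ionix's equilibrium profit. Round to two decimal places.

234.72

Drake's profit: π_D = (118 - 2Q)q_D - (41q_D). Setting ∂π_D/∂q_D = 0: 77 - 4q_D - 2(q_I) = 0.
Ionix's profit: π_I = (118 - 2Q)q_I - (47q_I). Setting ∂π_I/∂q_I = 0: 71 - 4q_I - 2(q_D) = 0.
So q_D = (77 - 2q_I)/4 and q_I = (71 - 2q_D)/4.
Substituting one into the other gives q_D = 83/6 and q_I = 65/6.
Price P = 118 - 2·(74/3) = 206/3.
Ionix's profit: (206/3 - 47)·(65/6) = 234.7222.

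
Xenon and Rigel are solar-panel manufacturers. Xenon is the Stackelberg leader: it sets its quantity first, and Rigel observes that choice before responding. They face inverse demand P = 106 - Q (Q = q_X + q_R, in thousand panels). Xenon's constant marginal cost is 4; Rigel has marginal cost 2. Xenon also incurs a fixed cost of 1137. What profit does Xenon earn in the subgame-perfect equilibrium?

The follower Rigel best-responds to any q_X: π_R = (106 - Q)q_R - 2q_R.
Follower FOC: 104 - q_X - 2q_R = 0, so q_R(q_X) = (104 - q_X)/2.
Xenon substitutes q_R(q_X) into its own profit: π_X = q_X(106 - q_X - (104 - q_X)/2) - 4q_X = (54 - (1/2)q_X)q_X - 4q_X.
Maximising: ∂π_X/∂q_X = 50 - q_X = 0, giving q_X = 50.
Then q_R = (104 - 50)/2 = 27.
Price P = 106 - 77 = 29.
Xenon's profit: (29 - 4)·50 - 1137 = 113.

113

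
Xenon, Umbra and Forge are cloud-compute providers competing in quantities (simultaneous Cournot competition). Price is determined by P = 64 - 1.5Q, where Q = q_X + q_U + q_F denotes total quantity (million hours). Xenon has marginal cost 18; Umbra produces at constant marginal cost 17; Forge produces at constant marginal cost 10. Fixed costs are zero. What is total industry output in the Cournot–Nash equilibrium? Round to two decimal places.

Xenon's profit: π_X = (64 - 1.5Q)q_X - (18q_X). Setting ∂π_X/∂q_X = 0: 46 - 3q_X - (3/2)(q_U + q_F) = 0.
Umbra's profit: π_U = (64 - 1.5Q)q_U - (17q_U). Setting ∂π_U/∂q_U = 0: 47 - 3q_U - (3/2)(q_X + q_F) = 0.
Forge's profit: π_F = (64 - 1.5Q)q_F - (10q_F). Setting ∂π_F/∂q_F = 0: 54 - 3q_F - (3/2)(q_X + q_U) = 0.
Summing all 3 equations gives 147 − 6Q = 0, hence Q = 49/2.
Back-substituting: q_X = (46 − 147/4)/(3/2) = 37/6, q_U = (47 − 147/4)/(3/2) = 41/6, q_F = (54 − 147/4)/(3/2) = 23/2.
Total output Q = 37/6 + 41/6 + 23/2 = 49/2.

24.50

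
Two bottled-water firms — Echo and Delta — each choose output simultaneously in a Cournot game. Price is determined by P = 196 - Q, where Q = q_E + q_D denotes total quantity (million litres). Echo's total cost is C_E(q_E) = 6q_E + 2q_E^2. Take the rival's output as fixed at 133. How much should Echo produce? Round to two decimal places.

9.50

With the rival's output fixed at 133, Echo's profit is π_E = (196 - 133 - q_E)q_E - (6q_E + 2q_E²) = (63 - q_E)q_E - (6q_E + 2q_E²).
∂π_E/∂q_E = 57 - 6q_E = 0, so q_E = 19/2.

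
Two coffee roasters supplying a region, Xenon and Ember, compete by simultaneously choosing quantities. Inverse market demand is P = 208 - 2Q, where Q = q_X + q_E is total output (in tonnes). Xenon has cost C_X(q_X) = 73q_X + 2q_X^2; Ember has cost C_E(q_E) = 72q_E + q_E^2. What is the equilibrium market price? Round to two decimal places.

Xenon's profit: π_X = (208 - 2Q)q_X - (73q_X + 2q_X²). Setting ∂π_X/∂q_X = 0: 135 - 8q_X - 2(q_E) = 0.
Ember's first-order condition: 136 - 6q_E - 2(q_X) = 0.
So q_X = (135 - 2q_E)/8 and q_E = (136 - 2q_X)/6.
Substituting one into the other gives q_X = 269/22 and q_E = 409/22.
Total output Q = 339/11, so price P = 208 - 2·(339/11) = 1610/11.

146.36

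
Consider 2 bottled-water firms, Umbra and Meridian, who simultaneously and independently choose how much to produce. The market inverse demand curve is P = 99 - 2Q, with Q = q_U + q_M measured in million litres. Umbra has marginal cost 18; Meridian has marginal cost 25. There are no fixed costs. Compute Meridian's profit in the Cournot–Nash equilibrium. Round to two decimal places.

Umbra's profit: π_U = (99 - 2Q)q_U - (18q_U). Setting ∂π_U/∂q_U = 0: 81 - 4q_U - 2(q_M) = 0.
Meridian's first-order condition: 74 - 4q_M - 2(q_U) = 0.
So q_U = (81 - 2q_M)/4 and q_M = (74 - 2q_U)/4.
Substituting one into the other gives q_U = 44/3 and q_M = 67/6.
Price P = 99 - 2·(155/6) = 142/3.
Meridian's profit: (142/3 - 25)·(67/6) = 249.3889.

249.39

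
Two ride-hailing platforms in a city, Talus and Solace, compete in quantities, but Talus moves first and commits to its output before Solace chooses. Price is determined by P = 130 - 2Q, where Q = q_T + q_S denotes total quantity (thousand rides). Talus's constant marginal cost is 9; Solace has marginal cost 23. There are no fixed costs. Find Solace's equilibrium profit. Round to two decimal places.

195.03

Solve by backward induction. Given q_T, the follower Solace maximises π_S = (130 - 2q_T - 2q_S)q_S - 23q_S.
Follower FOC: 107 - 2q_T - 4q_S = 0, so q_S(q_T) = (107 - 2q_T)/4.
Talus substitutes q_S(q_T) into its own profit: π_T = q_T(130 - 2q_T - (107 - 2q_T)/2) - 9q_T = (153/2 - q_T)q_T - 9q_T.
The leader's first-order condition 135/2 - 2q_T = 0 yields q_T = 135/4.
Then q_S = (107 - 2·(135/4))/4 = 79/8.
Price P = 130 - 2·(349/8) = 171/4.
Solace's profit: (171/4 - 23)·(79/8) = 195.0313.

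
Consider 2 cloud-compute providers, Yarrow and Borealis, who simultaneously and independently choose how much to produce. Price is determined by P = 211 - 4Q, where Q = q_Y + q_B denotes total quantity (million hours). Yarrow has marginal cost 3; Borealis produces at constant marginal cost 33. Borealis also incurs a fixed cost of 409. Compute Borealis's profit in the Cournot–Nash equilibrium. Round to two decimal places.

199.44

Yarrow's profit: π_Y = (211 - 4Q)q_Y - (3q_Y). Setting ∂π_Y/∂q_Y = 0: 208 - 8q_Y - 4(q_B) = 0.
Borealis's profit: π_B = (211 - 4Q)q_B - (33q_B). Setting ∂π_B/∂q_B = 0: 178 - 8q_B - 4(q_Y) = 0.
Rearranging gives the reaction functions q_Y = (208 - 4q_B)/8 and q_B = (178 - 4q_Y)/8.
Substituting one into the other gives q_Y = 119/6 and q_B = 37/3.
Price P = 211 - 4·(193/6) = 247/3.
Borealis's profit: (247/3 - 33)·(37/3) - 409 = 1795/9.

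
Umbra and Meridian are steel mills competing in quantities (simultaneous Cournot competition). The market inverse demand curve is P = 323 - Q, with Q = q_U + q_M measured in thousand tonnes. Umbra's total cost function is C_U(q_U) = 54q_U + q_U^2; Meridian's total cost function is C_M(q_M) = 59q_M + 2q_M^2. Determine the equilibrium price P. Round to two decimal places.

230.09

Umbra's profit: π_U = (323 - Q)q_U - (54q_U + q_U²). Setting ∂π_U/∂q_U = 0: 269 - 4q_U - (q_M) = 0.
Meridian's profit: π_M = (323 - Q)q_M - (59q_M + 2q_M²). Setting ∂π_M/∂q_M = 0: 264 - 6q_M - (q_U) = 0.
So q_U = (269 - q_M)/4 and q_M = (264 - q_U)/6.
Substituting one into the other gives q_U = 1350/23 and q_M = 787/23.
Total output Q = 92.9130, so price P = 323 - 92.9130 = 230.0870.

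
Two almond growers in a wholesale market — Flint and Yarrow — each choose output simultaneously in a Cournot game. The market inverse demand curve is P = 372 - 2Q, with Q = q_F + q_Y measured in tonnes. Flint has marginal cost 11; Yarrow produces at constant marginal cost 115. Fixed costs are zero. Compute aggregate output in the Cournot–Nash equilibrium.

103

Flint's profit: π_F = (372 - 2Q)q_F - (11q_F). Setting ∂π_F/∂q_F = 0: 361 - 4q_F - 2(q_Y) = 0.
Yarrow's first-order condition: 257 - 4q_Y - 2(q_F) = 0.
Rearranging gives the reaction functions q_F = (361 - 2q_Y)/4 and q_Y = (257 - 2q_F)/4.
Solving the pair: q_F = 155/2, q_Y = 51/2.
Total output Q = 155/2 + 51/2 = 103.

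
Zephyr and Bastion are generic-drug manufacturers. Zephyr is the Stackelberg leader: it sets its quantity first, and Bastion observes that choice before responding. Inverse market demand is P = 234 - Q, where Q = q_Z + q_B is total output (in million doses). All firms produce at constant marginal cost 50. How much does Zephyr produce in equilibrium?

The follower Bastion best-responds to any q_Z: π_B = (234 - Q)q_B - 50q_B.
∂π_B/∂q_B = 184 - q_Z - 2q_B = 0 gives the reaction function q_B = (184 - q_Z)/2.
The leader anticipates this reaction. Substituting into P = 234 - Q gives P = 142 - (1/2)q_Z, so π_Z = (142 - (1/2)q_Z)q_Z - 50q_Z.
The leader's first-order condition 92 - q_Z = 0 yields q_Z = 92.
Then q_B = (184 - 92)/2 = 46.

92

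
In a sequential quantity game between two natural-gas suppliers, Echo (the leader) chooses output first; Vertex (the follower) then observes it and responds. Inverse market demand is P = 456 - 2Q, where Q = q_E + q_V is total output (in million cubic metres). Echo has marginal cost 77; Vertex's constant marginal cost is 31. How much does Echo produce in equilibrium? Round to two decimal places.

The follower Vertex best-responds to any q_E: π_V = (456 - 2Q)q_V - 31q_V.
Setting the follower's marginal profit to zero, 425 - 2q_E - 4q_V = 0, i.e. q_V = (425 - 2q_E)/4.
Echo substitutes q_V(q_E) into its own profit: π_E = q_E(456 - 2q_E - (425 - 2q_E)/2) - 77q_E = (487/2 - q_E)q_E - 77q_E.
The leader's first-order condition 333/2 - 2q_E = 0 yields q_E = 333/4.
Then q_V = (425 - 2·(333/4))/4 = 517/8.

83.25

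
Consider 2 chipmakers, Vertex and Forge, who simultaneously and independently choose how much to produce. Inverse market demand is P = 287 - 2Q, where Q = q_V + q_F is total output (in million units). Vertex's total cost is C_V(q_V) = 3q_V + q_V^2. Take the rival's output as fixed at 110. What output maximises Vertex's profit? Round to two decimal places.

10.67

With the rival's output fixed at 110, Vertex's profit is π_V = (287 - 2·110 - 2q_V)q_V - (3q_V + q_V²) = (67 - 2q_V)q_V - (3q_V + q_V²).
∂π_V/∂q_V = 64 - 6q_V = 0, so q_V = 32/3.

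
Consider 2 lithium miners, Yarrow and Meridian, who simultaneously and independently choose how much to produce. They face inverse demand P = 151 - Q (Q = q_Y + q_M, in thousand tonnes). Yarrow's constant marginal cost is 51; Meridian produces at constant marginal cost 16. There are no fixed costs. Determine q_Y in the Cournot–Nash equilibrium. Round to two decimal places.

Yarrow's profit: π_Y = (151 - Q)q_Y - (51q_Y). Setting ∂π_Y/∂q_Y = 0: 100 - 2q_Y - (q_M) = 0.
Meridian's profit: π_M = (151 - Q)q_M - (16q_M). Setting ∂π_M/∂q_M = 0: 135 - 2q_M - (q_Y) = 0.
Rearranging gives the reaction functions q_Y = (100 - q_M)/2 and q_M = (135 - q_Y)/2.
Substituting one into the other gives q_Y = 65/3 and q_M = 170/3.

21.67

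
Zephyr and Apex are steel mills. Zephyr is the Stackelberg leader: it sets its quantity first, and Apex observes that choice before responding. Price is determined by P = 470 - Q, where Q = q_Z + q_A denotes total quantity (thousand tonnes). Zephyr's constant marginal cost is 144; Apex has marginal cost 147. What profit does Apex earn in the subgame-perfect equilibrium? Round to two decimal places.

The follower Apex best-responds to any q_Z: π_A = (470 - Q)q_A - 147q_A.
∂π_A/∂q_A = 323 - q_Z - 2q_A = 0 gives the reaction function q_A = (323 - q_Z)/2.
Zephyr substitutes q_A(q_Z) into its own profit: π_Z = q_Z(470 - q_Z - (323 - q_Z)/2) - 144q_Z = (617/2 - (1/2)q_Z)q_Z - 144q_Z.
The leader's first-order condition 329/2 - q_Z = 0 yields q_Z = 329/2.
Then q_A = (323 - 329/2)/2 = 317/4.
Price P = 470 - 975/4 = 905/4.
Apex's profit: (905/4 - 147)·(317/4) = 6280.5625.

6280.56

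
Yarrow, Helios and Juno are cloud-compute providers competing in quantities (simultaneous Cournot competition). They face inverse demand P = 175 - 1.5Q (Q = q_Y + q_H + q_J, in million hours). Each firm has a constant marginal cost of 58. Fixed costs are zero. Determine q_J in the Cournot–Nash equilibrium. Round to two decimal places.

Each firm earns π_i = (175 - 1.5Q)q_i - 58q_i.
First-order condition (treating rivals' output as given): 117 - 3q_i - (3/2)·Σ_{j≠i} q_j = 0.
With identical firms every q_j equals q_i, so Σ_{j≠i} q_j = 2q_i and 117 = 6q_i, giving q_i = 39/2.

19.50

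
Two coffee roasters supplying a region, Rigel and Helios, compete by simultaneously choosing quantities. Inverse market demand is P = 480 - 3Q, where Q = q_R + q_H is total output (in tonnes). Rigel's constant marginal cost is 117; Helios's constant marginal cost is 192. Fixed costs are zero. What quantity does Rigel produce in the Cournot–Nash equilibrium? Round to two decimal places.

Rigel's profit: π_R = (480 - 3Q)q_R - (117q_R). Setting ∂π_R/∂q_R = 0: 363 - 6q_R - 3(q_H) = 0.
Helios's first-order condition: 288 - 6q_H - 3(q_R) = 0.
Best responses: q_R = (363 - 3q_H)/6, q_H = (288 - 3q_R)/6.
Solving the pair: q_R = 146/3, q_H = 71/3.

48.67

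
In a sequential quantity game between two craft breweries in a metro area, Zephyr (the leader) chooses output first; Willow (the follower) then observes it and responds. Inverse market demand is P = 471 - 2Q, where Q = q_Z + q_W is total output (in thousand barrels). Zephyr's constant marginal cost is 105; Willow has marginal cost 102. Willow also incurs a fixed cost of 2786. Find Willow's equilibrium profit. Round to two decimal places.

1608.53

Solve by backward induction. Given q_Z, the follower Willow maximises π_W = (471 - 2q_Z - 2q_W)q_W - 102q_W.
∂π_W/∂q_W = 369 - 2q_Z - 4q_W = 0 gives the reaction function q_W = (369 - 2q_Z)/4.
Zephyr substitutes q_W(q_Z) into its own profit: π_Z = q_Z(471 - 2q_Z - (369 - 2q_Z)/2) - 105q_Z = (573/2 - q_Z)q_Z - 105q_Z.
The leader's first-order condition 363/2 - 2q_Z = 0 yields q_Z = 363/4.
Then q_W = (369 - 2·(363/4))/4 = 375/8.
Price P = 471 - 2·(1101/8) = 783/4.
Willow's profit: (783/4 - 102)·(375/8) - 2786 = 1608.5313.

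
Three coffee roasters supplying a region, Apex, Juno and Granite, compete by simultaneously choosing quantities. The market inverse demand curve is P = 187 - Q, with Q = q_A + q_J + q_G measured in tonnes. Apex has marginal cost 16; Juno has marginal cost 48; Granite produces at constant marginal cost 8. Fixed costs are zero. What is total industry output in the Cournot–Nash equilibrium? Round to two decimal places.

Apex's profit: π_A = (187 - Q)q_A - (16q_A). Setting ∂π_A/∂q_A = 0: 171 - 2q_A - (q_J + q_G) = 0.
Juno's first-order condition: 139 - 2q_J - (q_A + q_G) = 0.
Granite's first-order condition: 179 - 2q_G - (q_A + q_J) = 0.
Adding the 3 first-order conditions: 489 − 4Q = 0, so Q = 489/4.
Back-substituting: q_A = (171 − 489/4) = 195/4, q_J = (139 − 489/4) = 67/4, q_G = (179 − 489/4) = 227/4.
Total output Q = 195/4 + 67/4 + 227/4 = 489/4.

122.25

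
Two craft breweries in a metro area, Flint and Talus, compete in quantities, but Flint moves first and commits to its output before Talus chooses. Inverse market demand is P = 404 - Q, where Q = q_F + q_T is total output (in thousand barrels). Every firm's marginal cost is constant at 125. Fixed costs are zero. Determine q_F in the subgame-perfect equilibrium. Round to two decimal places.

139.50

The follower Talus best-responds to any q_F: π_T = (404 - Q)q_T - 125q_T.
∂π_T/∂q_T = 279 - q_F - 2q_T = 0 gives the reaction function q_T = (279 - q_F)/2.
Flint substitutes q_T(q_F) into its own profit: π_F = q_F(404 - q_F - (279 - q_F)/2) - 125q_F = (529/2 - (1/2)q_F)q_F - 125q_F.
Leader FOC: 279/2 - q_F = 0, so q_F = 279/2.
Then q_T = (279 - 279/2)/2 = 279/4.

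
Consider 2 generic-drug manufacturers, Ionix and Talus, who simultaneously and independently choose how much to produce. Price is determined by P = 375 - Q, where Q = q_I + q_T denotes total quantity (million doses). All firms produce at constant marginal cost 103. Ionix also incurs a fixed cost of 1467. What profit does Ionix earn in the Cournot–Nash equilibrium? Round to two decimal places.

Each firm earns π_i = (375 - Q)q_i - 103q_i.
First-order condition (treating rivals' output as given): 272 - 2q_i - q_j = 0.
By symmetry each firm produces the same amount; substituting q_j = q_i yields q_i = 272/3.
Price P = 375 - 544/3 = 581/3.
Ionix's profit: (581/3 - 103)·(272/3) - 1467 = 6753.4444.

6753.44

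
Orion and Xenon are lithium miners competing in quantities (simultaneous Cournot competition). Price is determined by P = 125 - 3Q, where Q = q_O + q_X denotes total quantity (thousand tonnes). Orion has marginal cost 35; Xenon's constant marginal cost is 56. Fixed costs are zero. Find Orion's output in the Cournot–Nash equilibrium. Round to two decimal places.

Orion's profit: π_O = (125 - 3Q)q_O - (35q_O). Setting ∂π_O/∂q_O = 0: 90 - 6q_O - 3(q_X) = 0.
Xenon's profit: π_X = (125 - 3Q)q_X - (56q_X). Setting ∂π_X/∂q_X = 0: 69 - 6q_X - 3(q_O) = 0.
Rearranging gives the reaction functions q_O = (90 - 3q_X)/6 and q_X = (69 - 3q_O)/6.
Solving the pair: q_O = 37/3, q_X = 16/3.

12.33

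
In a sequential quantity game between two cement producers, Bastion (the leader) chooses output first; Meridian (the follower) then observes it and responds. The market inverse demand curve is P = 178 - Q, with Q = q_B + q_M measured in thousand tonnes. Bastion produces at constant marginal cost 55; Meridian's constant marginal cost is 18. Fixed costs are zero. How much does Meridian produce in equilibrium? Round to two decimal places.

58.50

Solve by backward induction. Given q_B, the follower Meridian maximises π_M = (178 - q_B - q_M)q_M - 18q_M.
∂π_M/∂q_M = 160 - q_B - 2q_M = 0 gives the reaction function q_M = (160 - q_B)/2.
Bastion substitutes q_M(q_B) into its own profit: π_B = q_B(178 - q_B - (160 - q_B)/2) - 55q_B = (98 - (1/2)q_B)q_B - 55q_B.
The leader's first-order condition 43 - q_B = 0 yields q_B = 43.
Then q_M = (160 - 43)/2 = 117/2.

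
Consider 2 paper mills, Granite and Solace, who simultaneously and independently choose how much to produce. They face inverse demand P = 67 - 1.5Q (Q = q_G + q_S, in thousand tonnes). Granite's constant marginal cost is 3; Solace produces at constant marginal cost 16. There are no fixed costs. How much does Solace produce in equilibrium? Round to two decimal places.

8.44

Granite's profit: π_G = (67 - 1.5Q)q_G - (3q_G). Setting ∂π_G/∂q_G = 0: 64 - 3q_G - (3/2)(q_S) = 0.
Solace's first-order condition: 51 - 3q_S - (3/2)(q_G) = 0.
Best responses: q_G = (64 - (3/2)q_S)/3, q_S = (51 - (3/2)q_G)/3.
Solving the pair: q_G = 154/9, q_S = 76/9.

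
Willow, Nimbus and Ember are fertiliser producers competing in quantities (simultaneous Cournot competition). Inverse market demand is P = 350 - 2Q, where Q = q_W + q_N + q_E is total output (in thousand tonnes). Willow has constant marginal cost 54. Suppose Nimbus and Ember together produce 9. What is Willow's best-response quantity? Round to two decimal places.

69.50

With rivals' combined output fixed at 9, Willow's profit is π_W = (350 - 2·9 - 2q_W)q_W - (54q_W) = (332 - 2q_W)q_W - (54q_W).
∂π_W/∂q_W = 278 - 4q_W = 0, so q_W = 139/2.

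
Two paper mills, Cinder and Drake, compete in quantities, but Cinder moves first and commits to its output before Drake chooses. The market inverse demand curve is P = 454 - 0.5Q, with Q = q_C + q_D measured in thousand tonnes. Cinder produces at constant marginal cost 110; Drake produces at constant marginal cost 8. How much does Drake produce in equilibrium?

325

The follower Drake best-responds to any q_C: π_D = (454 - 0.5Q)q_D - 8q_D.
∂π_D/∂q_D = 446 - (1/2)q_C - q_D = 0 gives the reaction function q_D = (446 - (1/2)q_C).
Cinder substitutes q_D(q_C) into its own profit: π_C = q_C(454 - (1/2)q_C - (446 - (1/2)q_C)/2) - 110q_C = (231 - (1/4)q_C)q_C - 110q_C.
Maximising: ∂π_C/∂q_C = 121 - (1/2)q_C = 0, giving q_C = 242.
Then q_D = (446 - (1/2)·242) = 325.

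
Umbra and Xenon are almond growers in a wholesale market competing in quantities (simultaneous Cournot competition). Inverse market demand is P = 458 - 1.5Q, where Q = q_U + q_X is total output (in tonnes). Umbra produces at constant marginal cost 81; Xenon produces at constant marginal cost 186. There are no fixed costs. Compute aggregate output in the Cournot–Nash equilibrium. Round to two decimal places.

144.22

Umbra's profit: π_U = (458 - 1.5Q)q_U - (81q_U). Setting ∂π_U/∂q_U = 0: 377 - 3q_U - (3/2)(q_X) = 0.
Xenon's profit: π_X = (458 - 1.5Q)q_X - (186q_X). Setting ∂π_X/∂q_X = 0: 272 - 3q_X - (3/2)(q_U) = 0.
Rearranging gives the reaction functions q_U = (377 - (3/2)q_X)/3 and q_X = (272 - (3/2)q_U)/3.
Solving the pair: q_U = 964/9, q_X = 334/9.
Total output Q = 964/9 + 334/9 = 1298/9.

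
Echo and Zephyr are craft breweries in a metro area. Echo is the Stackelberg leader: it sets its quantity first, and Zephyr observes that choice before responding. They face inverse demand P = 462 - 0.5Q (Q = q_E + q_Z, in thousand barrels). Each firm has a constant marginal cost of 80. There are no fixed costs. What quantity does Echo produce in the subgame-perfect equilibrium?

Solve by backward induction. Given q_E, the follower Zephyr maximises π_Z = (462 - (1/2)q_E - (1/2)q_Z)q_Z - 80q_Z.
∂π_Z/∂q_Z = 382 - (1/2)q_E - q_Z = 0 gives the reaction function q_Z = (382 - (1/2)q_E).
The leader anticipates this reaction. Substituting into P = 462 - 0.5Q gives P = 271 - (1/4)q_E, so π_E = (271 - (1/4)q_E)q_E - 80q_E.
Leader FOC: 191 - (1/2)q_E = 0, so q_E = 382.
Then q_Z = (382 - (1/2)·382) = 191.

382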